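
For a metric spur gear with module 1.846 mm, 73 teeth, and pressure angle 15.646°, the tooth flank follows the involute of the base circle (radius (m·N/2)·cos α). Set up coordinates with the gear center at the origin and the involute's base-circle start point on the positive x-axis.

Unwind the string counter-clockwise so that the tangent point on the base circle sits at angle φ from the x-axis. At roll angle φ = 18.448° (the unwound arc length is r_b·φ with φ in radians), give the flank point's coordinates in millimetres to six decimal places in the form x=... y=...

pitch radius r_p = m·N/2 = 1.846·73/2 = 67.379000
base radius r_b = r_p·cos α = 67.379000·cos 15.646° = 64.882362
roll angle φ = 18.448° = 0.32197834 rad
x = r_b·(cos φ + φ·sin φ) = 64.882362·(0.94861124 + 0.32197834·0.31644385) = 68.158877
y = r_b·(sin φ − φ·cos φ) = 64.882362·(0.31644385 − 0.32197834·0.94861124) = 0.714457

x=68.158877 y=0.714457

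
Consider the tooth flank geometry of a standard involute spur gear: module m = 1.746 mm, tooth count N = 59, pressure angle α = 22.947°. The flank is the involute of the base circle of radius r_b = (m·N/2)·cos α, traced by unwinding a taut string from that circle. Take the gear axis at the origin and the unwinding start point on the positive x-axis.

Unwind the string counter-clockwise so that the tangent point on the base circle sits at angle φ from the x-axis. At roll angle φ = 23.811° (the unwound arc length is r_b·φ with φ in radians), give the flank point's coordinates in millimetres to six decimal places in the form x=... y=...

x=51.351721 y=1.115289

pitch radius r_p = m·N/2 = 1.746·59/2 = 51.507000
base radius r_b = r_p·cos α = 51.507000·cos 22.947° = 47.431040
roll angle φ = 23.811° = 0.41558035 rad
x = r_b·(cos φ + φ·sin φ) = 47.431040·(0.91488218 + 0.41558035·0.40372095) = 51.351721
y = r_b·(sin φ − φ·cos φ) = 47.431040·(0.40372095 − 0.41558035·0.91488218) = 1.115289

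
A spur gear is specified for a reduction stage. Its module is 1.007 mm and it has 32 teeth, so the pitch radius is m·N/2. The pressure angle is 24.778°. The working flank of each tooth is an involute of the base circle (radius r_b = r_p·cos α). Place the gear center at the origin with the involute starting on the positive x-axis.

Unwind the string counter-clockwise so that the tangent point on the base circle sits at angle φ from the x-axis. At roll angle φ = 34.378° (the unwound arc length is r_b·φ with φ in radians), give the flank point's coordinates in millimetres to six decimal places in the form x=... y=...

x=17.029651 y=1.015879

pitch radius r_p = m·N/2 = 1.007·32/2 = 16.112000
base radius r_b = r_p·cos α = 16.112000·cos 24.778° = 14.628705
roll angle φ = 34.378° = 0.60000929 rad
x = r_b·(cos φ + φ·sin φ) = 14.628705·(0.82533037 + 0.60000929·0.56465014) = 17.029651
y = r_b·(sin φ − φ·cos φ) = 14.628705·(0.56465014 − 0.60000929·0.82533037) = 1.015879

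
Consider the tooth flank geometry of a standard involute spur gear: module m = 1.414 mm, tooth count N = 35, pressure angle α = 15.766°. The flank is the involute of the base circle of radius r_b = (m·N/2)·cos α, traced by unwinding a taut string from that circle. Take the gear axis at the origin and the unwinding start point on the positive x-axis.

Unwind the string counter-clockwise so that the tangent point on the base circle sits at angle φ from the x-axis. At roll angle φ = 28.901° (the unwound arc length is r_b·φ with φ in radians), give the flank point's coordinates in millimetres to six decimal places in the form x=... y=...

pitch radius r_p = m·N/2 = 1.414·35/2 = 24.745000
base radius r_b = r_p·cos α = 24.745000·cos 15.766° = 23.814078
roll angle φ = 28.901° = 0.50441761 rad
x = r_b·(cos φ + φ·sin φ) = 23.814078·(0.87545609 + 0.50441761·0.48329766) = 26.653668
y = r_b·(sin φ − φ·cos φ) = 23.814078·(0.48329766 − 0.50441761·0.87545609) = 0.993099

x=26.653668 y=0.993099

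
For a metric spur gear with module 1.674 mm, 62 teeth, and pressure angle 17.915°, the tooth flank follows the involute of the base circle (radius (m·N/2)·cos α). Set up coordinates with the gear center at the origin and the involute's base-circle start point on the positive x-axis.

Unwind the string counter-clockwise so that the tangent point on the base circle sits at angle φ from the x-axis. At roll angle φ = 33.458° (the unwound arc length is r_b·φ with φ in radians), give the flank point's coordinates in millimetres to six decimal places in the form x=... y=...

pitch radius r_p = m·N/2 = 1.674·62/2 = 51.894000
base radius r_b = r_p·cos α = 51.894000·cos 17.915° = 49.377863
roll angle φ = 33.458° = 0.58395226 rad
x = r_b·(cos φ + φ·sin φ) = 49.377863·(0.83429019 + 0.58395226·0.55132557) = 57.092561
y = r_b·(sin φ − φ·cos φ) = 49.377863·(0.55132557 − 0.58395226·0.83429019) = 3.167092

x=57.092561 y=3.167092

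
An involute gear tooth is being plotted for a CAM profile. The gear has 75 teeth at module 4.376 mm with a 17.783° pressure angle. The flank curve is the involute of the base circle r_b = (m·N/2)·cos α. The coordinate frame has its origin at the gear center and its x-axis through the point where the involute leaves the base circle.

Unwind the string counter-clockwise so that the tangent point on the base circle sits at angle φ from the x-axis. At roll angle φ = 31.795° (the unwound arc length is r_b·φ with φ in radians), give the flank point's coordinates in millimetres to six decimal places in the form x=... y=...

pitch radius r_p = m·N/2 = 4.376·75/2 = 164.100000
base radius r_b = r_p·cos α = 164.100000·cos 17.783° = 156.259311
roll angle φ = 31.795° = 0.55492744 rad
x = r_b·(cos φ + φ·sin φ) = 156.259311·(0.84993868 + 0.55492744·0.52688163) = 178.498096
y = r_b·(sin φ − φ·cos φ) = 156.259311·(0.52688163 − 0.55492744·0.84993868) = 8.629786

x=178.498096 y=8.629786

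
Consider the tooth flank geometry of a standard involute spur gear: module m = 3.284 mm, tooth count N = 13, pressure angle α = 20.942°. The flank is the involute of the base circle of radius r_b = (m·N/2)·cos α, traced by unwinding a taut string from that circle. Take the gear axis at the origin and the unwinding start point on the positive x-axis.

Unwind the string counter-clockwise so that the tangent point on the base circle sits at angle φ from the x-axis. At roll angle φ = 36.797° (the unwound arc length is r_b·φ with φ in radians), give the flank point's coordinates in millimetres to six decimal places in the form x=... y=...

x=23.632982 y=1.688749

pitch radius r_p = m·N/2 = 3.284·13/2 = 21.346000
base radius r_b = r_p·cos α = 21.346000·cos 20.942° = 19.935941
roll angle φ = 36.797° = 0.64222880 rad
x = r_b·(cos φ + φ·sin φ) = 19.935941·(0.80076273 + 0.64222880·0.59898167) = 23.632982
y = r_b·(sin φ − φ·cos φ) = 19.935941·(0.59898167 − 0.64222880·0.80076273) = 1.688749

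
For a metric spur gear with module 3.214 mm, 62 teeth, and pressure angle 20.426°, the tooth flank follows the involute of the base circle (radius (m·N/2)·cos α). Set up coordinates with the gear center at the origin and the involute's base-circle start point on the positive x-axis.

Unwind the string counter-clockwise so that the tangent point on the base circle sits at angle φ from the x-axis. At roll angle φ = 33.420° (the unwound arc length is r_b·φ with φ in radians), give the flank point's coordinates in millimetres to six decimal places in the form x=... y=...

pitch radius r_p = m·N/2 = 3.214·62/2 = 99.634000
base radius r_b = r_p·cos α = 99.634000·cos 20.426° = 93.369384
roll angle φ = 33.420° = 0.58328904 rad
x = r_b·(cos φ + φ·sin φ) = 93.369384·(0.83465566 + 0.58328904·0.55077212) = 107.927072
y = r_b·(sin φ − φ·cos φ) = 93.369384·(0.55077212 − 0.58328904·0.83465566) = 5.968790

x=107.927072 y=5.968790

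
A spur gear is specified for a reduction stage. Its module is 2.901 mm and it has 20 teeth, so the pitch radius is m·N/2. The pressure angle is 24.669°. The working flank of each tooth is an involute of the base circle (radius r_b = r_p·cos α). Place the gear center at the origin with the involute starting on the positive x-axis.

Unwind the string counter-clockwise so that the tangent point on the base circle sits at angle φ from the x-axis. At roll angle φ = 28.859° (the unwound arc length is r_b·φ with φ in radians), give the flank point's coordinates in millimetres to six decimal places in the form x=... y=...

x=29.497296 y=1.094665

pitch radius r_p = m·N/2 = 2.901·20/2 = 29.010000
base radius r_b = r_p·cos α = 29.010000·cos 24.669° = 26.362377
roll angle φ = 28.859° = 0.50368457 rad
x = r_b·(cos φ + φ·sin φ) = 26.362377·(0.87581013 + 0.50368457·0.48265579) = 29.497296
y = r_b·(sin φ − φ·cos φ) = 26.362377·(0.48265579 − 0.50368457·0.87581013) = 1.094665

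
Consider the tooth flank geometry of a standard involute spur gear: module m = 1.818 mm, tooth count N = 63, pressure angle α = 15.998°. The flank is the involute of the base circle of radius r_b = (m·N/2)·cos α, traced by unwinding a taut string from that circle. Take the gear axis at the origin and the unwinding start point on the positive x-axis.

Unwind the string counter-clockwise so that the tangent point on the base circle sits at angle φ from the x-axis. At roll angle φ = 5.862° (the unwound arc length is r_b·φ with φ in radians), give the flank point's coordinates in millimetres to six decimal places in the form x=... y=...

pitch radius r_p = m·N/2 = 1.818·63/2 = 57.267000
base radius r_b = r_p·cos α = 57.267000·cos 15.998° = 55.049125
roll angle φ = 5.862° = 0.10231120 rad
x = r_b·(cos φ + φ·sin φ) = 55.049125·(0.99477077 + 0.10231120·0.10213280) = 55.336487
y = r_b·(sin φ − φ·cos φ) = 55.049125·(0.10213280 − 0.10231120·0.99477077) = 0.019631

x=55.336487 y=0.019631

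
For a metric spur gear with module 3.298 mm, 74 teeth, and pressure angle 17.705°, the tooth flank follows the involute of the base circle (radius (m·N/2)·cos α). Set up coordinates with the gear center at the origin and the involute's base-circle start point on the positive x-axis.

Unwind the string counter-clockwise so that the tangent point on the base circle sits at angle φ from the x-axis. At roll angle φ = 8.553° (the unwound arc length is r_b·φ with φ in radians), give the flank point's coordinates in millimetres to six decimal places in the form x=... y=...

pitch radius r_p = m·N/2 = 3.298·74/2 = 122.026000
base radius r_b = r_p·cos α = 122.026000·cos 17.705° = 116.246232
roll angle φ = 8.553° = 0.14927801 rad
x = r_b·(cos φ + φ·sin φ) = 116.246232·(0.98887871 + 0.14927801·0.14872421) = 117.534236
y = r_b·(sin φ − φ·cos φ) = 116.246232·(0.14872421 − 0.14927801·0.98887871) = 0.128611

x=117.534236 y=0.128611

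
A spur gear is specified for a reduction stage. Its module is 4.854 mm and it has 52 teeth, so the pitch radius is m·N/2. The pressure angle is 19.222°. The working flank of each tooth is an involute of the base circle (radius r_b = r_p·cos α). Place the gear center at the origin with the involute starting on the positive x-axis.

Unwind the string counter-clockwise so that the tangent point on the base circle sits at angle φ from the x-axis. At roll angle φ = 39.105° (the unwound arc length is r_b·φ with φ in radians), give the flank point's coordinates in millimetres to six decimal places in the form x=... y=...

x=143.774057 y=12.050386

pitch radius r_p = m·N/2 = 4.854·52/2 = 126.204000
base radius r_b = r_p·cos α = 126.204000·cos 19.222° = 119.168130
roll angle φ = 39.105° = 0.68251100 rad
x = r_b·(cos φ + φ·sin φ) = 119.168130·(0.77599137 + 0.68251100·0.63074353) = 143.774057
y = r_b·(sin φ − φ·cos φ) = 119.168130·(0.63074353 − 0.68251100·0.77599137) = 12.050386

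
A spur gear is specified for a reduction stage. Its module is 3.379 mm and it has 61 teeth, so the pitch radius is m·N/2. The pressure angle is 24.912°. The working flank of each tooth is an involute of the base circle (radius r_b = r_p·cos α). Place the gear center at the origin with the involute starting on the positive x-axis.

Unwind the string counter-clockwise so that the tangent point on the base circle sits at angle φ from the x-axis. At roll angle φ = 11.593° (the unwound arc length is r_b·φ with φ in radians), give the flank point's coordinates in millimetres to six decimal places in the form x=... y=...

x=95.364207 y=0.257036

pitch radius r_p = m·N/2 = 3.379·61/2 = 103.059500
base radius r_b = r_p·cos α = 103.059500·cos 24.912° = 93.470413
roll angle φ = 11.593° = 0.20233602 rad
x = r_b·(cos φ + φ·sin φ) = 93.470413·(0.97959981 + 0.20233602·0.20095824) = 95.364207
y = r_b·(sin φ − φ·cos φ) = 93.470413·(0.20095824 − 0.20233602·0.97959981) = 0.257036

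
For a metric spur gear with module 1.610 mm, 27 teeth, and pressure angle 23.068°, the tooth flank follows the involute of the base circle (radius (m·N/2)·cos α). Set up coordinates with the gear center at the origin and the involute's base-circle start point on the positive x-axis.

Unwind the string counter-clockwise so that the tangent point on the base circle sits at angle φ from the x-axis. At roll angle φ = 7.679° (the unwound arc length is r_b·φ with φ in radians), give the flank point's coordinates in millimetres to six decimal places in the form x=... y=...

x=20.175872 y=0.016018

pitch radius r_p = m·N/2 = 1.610·27/2 = 21.735000
base radius r_b = r_p·cos α = 21.735000·cos 23.068° = 19.997080
roll angle φ = 7.679° = 0.13402383 rad
x = r_b·(cos φ + φ·sin φ) = 19.997080·(0.99103224 + 0.13402383·0.13362296) = 20.175872
y = r_b·(sin φ − φ·cos φ) = 19.997080·(0.13362296 − 0.13402383·0.99103224) = 0.016018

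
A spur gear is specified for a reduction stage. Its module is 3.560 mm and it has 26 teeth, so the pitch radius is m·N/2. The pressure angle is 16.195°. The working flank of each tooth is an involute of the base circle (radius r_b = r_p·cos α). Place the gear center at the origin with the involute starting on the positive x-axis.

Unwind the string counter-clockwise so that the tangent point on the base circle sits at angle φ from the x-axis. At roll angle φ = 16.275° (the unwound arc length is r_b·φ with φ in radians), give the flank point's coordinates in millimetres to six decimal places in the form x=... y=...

x=46.200492 y=0.336802

pitch radius r_p = m·N/2 = 3.560·26/2 = 46.280000
base radius r_b = r_p·cos α = 46.280000·cos 16.195° = 44.443518
roll angle φ = 16.275° = 0.28405234 rad
x = r_b·(cos φ + φ·sin φ) = 44.443518·(0.95992766 + 0.28405234·0.28024789) = 46.200492
y = r_b·(sin φ − φ·cos φ) = 44.443518·(0.28024789 − 0.28405234·0.95992766) = 0.336802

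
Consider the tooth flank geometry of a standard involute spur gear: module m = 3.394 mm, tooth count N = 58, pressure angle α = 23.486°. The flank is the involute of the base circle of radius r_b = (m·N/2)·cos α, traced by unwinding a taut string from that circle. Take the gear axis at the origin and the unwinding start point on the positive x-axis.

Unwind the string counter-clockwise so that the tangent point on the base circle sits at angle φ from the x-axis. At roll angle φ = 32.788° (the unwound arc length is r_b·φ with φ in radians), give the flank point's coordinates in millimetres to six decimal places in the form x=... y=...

pitch radius r_p = m·N/2 = 3.394·58/2 = 98.426000
base radius r_b = r_p·cos α = 98.426000·cos 23.486° = 90.272142
roll angle φ = 32.788° = 0.57225856 rad
x = r_b·(cos φ + φ·sin φ) = 90.272142·(0.84068004 + 0.57225856·0.54153215) = 103.865000
y = r_b·(sin φ − φ·cos φ) = 90.272142·(0.54153215 − 0.57225856·0.84068004) = 5.456572

x=103.865000 y=5.456572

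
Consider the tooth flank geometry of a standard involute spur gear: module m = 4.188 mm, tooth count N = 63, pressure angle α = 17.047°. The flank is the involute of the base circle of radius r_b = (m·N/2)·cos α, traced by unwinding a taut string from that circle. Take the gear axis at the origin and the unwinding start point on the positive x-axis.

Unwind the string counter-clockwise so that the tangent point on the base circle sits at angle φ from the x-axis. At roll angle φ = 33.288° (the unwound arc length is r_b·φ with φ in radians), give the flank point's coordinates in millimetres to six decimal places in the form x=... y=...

x=145.649590 y=7.969805

pitch radius r_p = m·N/2 = 4.188·63/2 = 131.922000
base radius r_b = r_p·cos α = 131.922000·cos 17.047° = 126.125954
roll angle φ = 33.288° = 0.58098520 rad
x = r_b·(cos φ + φ·sin φ) = 126.125954·(0.83592233 + 0.58098520·0.54884775) = 145.649590
y = r_b·(sin φ − φ·cos φ) = 126.125954·(0.54884775 − 0.58098520·0.83592233) = 7.969805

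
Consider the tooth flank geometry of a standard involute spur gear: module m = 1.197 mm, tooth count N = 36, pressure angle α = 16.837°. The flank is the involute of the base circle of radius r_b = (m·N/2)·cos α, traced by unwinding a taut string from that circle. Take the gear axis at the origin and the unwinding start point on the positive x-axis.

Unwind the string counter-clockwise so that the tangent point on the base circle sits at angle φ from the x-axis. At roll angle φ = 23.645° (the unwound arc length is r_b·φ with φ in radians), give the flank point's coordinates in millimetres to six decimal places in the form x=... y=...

x=22.304388 y=0.474956

pitch radius r_p = m·N/2 = 1.197·36/2 = 21.546000
base radius r_b = r_p·cos α = 21.546000·cos 16.837° = 20.622380
roll angle φ = 23.645° = 0.41268310 rad
x = r_b·(cos φ + φ·sin φ) = 20.622380·(0.91604801 + 0.41268310·0.40106862) = 22.304388
y = r_b·(sin φ − φ·cos φ) = 20.622380·(0.40106862 − 0.41268310·0.91604801) = 0.474956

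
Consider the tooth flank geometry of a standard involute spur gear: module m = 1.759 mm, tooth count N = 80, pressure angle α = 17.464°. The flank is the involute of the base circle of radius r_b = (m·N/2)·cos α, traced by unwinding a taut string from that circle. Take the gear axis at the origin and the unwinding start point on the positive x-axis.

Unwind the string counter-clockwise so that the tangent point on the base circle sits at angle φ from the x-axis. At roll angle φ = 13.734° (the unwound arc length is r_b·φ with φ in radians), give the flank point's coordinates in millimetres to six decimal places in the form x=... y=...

x=69.017387 y=0.306363

pitch radius r_p = m·N/2 = 1.759·80/2 = 70.360000
base radius r_b = r_p·cos α = 70.360000·cos 17.464° = 67.116805
roll angle φ = 13.734° = 0.23970352 rad
x = r_b·(cos φ + φ·sin φ) = 67.116805·(0.97140841 + 0.23970352·0.23741463) = 69.017387
y = r_b·(sin φ − φ·cos φ) = 67.116805·(0.23741463 − 0.23970352·0.97140841) = 0.306363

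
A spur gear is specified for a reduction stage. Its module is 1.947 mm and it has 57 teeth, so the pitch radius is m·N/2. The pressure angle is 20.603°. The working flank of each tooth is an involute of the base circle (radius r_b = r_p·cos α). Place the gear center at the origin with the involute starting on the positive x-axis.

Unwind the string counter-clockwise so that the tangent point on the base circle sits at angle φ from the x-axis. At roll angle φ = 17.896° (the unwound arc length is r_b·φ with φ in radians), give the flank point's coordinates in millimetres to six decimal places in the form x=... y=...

pitch radius r_p = m·N/2 = 1.947·57/2 = 55.489500
base radius r_b = r_p·cos α = 55.489500·cos 20.603° = 51.940453
roll angle φ = 17.896° = 0.31234412 rad
x = r_b·(cos φ + φ·sin φ) = 51.940453·(0.95161586 + 0.31234412·0.30729018) = 54.412618
y = r_b·(sin φ − φ·cos φ) = 51.940453·(0.30729018 − 0.31234412·0.95161586) = 0.522446

x=54.412618 y=0.522446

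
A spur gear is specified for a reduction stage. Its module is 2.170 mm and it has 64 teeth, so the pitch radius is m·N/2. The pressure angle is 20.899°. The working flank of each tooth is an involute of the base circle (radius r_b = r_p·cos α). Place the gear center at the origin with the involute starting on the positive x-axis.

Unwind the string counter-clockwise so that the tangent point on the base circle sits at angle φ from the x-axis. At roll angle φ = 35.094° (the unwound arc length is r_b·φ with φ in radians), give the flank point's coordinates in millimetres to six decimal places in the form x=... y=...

pitch radius r_p = m·N/2 = 2.170·64/2 = 69.440000
base radius r_b = r_p·cos α = 69.440000·cos 20.899° = 64.871591
roll angle φ = 35.094° = 0.61250585 rad
x = r_b·(cos φ + φ·sin φ) = 64.871591·(0.81820993 + 0.61250585·0.57491957) = 75.922566
y = r_b·(sin φ − φ·cos φ) = 64.871591·(0.57491957 − 0.61250585·0.81820993) = 4.785007

x=75.922566 y=4.785007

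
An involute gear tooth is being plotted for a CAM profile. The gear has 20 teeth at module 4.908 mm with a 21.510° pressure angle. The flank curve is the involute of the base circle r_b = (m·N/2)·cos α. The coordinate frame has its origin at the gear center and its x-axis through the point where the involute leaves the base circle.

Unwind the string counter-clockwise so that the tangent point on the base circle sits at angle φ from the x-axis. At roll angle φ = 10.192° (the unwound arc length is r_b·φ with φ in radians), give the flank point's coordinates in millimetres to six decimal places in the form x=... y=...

pitch radius r_p = m·N/2 = 4.908·20/2 = 49.080000
base radius r_b = r_p·cos α = 49.080000·cos 21.510° = 45.661754
roll angle φ = 10.192° = 0.17788396 rad
x = r_b·(cos φ + φ·sin φ) = 45.661754·(0.98422032 + 0.17788396·0.17694732) = 46.378480
y = r_b·(sin φ − φ·cos φ) = 45.661754·(0.17694732 − 0.17788396·0.98422032) = 0.085402

x=46.378480 y=0.085402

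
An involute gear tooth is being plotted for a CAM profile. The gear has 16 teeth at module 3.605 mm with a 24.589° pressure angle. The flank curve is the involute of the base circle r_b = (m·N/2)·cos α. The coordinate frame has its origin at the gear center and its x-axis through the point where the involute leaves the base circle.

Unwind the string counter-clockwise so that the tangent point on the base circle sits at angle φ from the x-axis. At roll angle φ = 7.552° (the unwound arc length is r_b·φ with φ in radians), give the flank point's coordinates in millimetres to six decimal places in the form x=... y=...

pitch radius r_p = m·N/2 = 3.605·16/2 = 28.840000
base radius r_b = r_p·cos α = 28.840000·cos 24.589° = 26.224674
roll angle φ = 7.552° = 0.13180727 rad
x = r_b·(cos φ + φ·sin φ) = 26.224674·(0.99132599 + 0.13180727·0.13142595) = 26.451488
y = r_b·(sin φ − φ·cos φ) = 26.224674·(0.13142595 − 0.13180727·0.99132599) = 0.019983

x=26.451488 y=0.019983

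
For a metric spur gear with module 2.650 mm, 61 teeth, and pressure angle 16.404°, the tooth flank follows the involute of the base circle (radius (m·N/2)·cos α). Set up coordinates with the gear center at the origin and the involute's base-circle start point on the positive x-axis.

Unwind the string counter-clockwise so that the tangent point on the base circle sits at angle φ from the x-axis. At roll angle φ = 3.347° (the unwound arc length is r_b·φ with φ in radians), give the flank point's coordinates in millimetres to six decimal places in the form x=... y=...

pitch radius r_p = m·N/2 = 2.650·61/2 = 80.825000
base radius r_b = r_p·cos α = 80.825000·cos 16.404° = 77.534959
roll angle φ = 3.347° = 0.05841617 rad
x = r_b·(cos φ + φ·sin φ) = 77.534959·(0.99829426 + 0.05841617·0.05838295) = 77.667138
y = r_b·(sin φ − φ·cos φ) = 77.534959·(0.05838295 − 0.05841617·0.99829426) = 0.005150

x=77.667138 y=0.005150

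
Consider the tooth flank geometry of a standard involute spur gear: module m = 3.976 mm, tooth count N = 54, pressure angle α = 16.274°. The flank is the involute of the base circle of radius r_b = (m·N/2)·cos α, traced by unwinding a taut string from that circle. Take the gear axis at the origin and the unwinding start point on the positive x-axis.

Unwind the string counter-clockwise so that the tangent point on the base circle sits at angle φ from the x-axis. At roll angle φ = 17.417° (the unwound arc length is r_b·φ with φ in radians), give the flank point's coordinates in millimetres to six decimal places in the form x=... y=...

x=107.702515 y=0.956012

pitch radius r_p = m·N/2 = 3.976·54/2 = 107.352000
base radius r_b = r_p·cos α = 107.352000·cos 16.274° = 103.050680
roll angle φ = 17.417° = 0.30398400 rad
x = r_b·(cos φ + φ·sin φ) = 103.050680·(0.95415156 + 0.30398400·0.29932391) = 107.702515
y = r_b·(sin φ − φ·cos φ) = 103.050680·(0.29932391 − 0.30398400·0.95415156) = 0.956012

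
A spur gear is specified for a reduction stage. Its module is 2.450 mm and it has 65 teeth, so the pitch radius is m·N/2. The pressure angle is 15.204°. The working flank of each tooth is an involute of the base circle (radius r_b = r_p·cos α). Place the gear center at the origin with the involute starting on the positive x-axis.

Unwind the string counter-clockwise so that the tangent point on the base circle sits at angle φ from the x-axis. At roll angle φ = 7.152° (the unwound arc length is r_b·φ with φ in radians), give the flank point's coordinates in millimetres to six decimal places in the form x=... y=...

pitch radius r_p = m·N/2 = 2.450·65/2 = 79.625000
base radius r_b = r_p·cos α = 79.625000·cos 15.204° = 76.837981
roll angle φ = 7.152° = 0.12482595 rad
x = r_b·(cos φ + φ·sin φ) = 76.837981·(0.99221935 + 0.12482595·0.12450204) = 77.434277
y = r_b·(sin φ − φ·cos φ) = 76.837981·(0.12450204 − 0.12482595·0.99221935) = 0.049738

x=77.434277 y=0.049738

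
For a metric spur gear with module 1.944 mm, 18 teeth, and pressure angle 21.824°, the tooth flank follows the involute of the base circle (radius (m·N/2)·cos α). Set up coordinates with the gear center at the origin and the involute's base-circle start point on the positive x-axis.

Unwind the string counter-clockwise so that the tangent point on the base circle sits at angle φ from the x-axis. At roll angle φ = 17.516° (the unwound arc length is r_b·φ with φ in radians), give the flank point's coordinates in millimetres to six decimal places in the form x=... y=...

x=16.983413 y=0.153247

pitch radius r_p = m·N/2 = 1.944·18/2 = 17.496000
base radius r_b = r_p·cos α = 17.496000·cos 21.824° = 16.242065
roll angle φ = 17.516° = 0.30571187 rad
x = r_b·(cos φ + φ·sin φ) = 16.242065·(0.95363294 + 0.30571187·0.30097212) = 16.983413
y = r_b·(sin φ − φ·cos φ) = 16.242065·(0.30097212 − 0.30571187·0.95363294) = 0.153247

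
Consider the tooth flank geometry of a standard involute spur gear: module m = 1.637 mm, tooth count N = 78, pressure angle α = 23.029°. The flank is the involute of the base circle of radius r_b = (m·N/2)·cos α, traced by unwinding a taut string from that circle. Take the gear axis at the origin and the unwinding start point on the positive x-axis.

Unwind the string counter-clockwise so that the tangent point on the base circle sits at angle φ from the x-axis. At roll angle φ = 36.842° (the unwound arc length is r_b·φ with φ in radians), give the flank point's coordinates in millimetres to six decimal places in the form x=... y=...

pitch radius r_p = m·N/2 = 1.637·78/2 = 63.843000
base radius r_b = r_p·cos α = 63.843000·cos 23.029° = 58.755158
roll angle φ = 36.842° = 0.64301420 rad
x = r_b·(cos φ + φ·sin φ) = 58.755158·(0.80029205 + 0.64301420·0.59961040) = 69.674807
y = r_b·(sin φ − φ·cos φ) = 58.755158·(0.59961040 − 0.64301420·0.80029205) = 4.994849

x=69.674807 y=4.994849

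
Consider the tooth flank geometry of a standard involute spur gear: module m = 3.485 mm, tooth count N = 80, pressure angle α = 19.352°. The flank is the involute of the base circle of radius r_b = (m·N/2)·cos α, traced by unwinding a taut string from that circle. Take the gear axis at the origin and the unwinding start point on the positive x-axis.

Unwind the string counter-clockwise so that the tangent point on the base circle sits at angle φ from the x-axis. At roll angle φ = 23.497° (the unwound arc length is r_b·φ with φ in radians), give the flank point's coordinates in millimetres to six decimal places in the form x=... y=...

pitch radius r_p = m·N/2 = 3.485·80/2 = 139.400000
base radius r_b = r_p·cos α = 139.400000·cos 19.352° = 131.523983
roll angle φ = 23.497° = 0.41010001 rad
x = r_b·(cos φ + φ·sin φ) = 131.523983·(0.91708095 + 0.41010001·0.39870105) = 142.123272
y = r_b·(sin φ − φ·cos φ) = 131.523983·(0.39870105 − 0.41010001·0.91708095) = 2.973250

x=142.123272 y=2.973250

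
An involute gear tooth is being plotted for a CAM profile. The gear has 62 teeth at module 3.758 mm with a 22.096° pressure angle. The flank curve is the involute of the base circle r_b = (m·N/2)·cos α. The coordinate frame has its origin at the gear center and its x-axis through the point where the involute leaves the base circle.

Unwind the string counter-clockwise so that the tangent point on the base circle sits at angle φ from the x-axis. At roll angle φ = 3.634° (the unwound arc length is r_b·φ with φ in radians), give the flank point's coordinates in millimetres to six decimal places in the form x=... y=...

x=108.158686 y=0.009177

pitch radius r_p = m·N/2 = 3.758·62/2 = 116.498000
base radius r_b = r_p·cos α = 116.498000·cos 22.096° = 107.941792
roll angle φ = 3.634° = 0.06342527 rad
x = r_b·(cos φ + φ·sin φ) = 107.941792·(0.99798929 + 0.06342527·0.06338275) = 108.158686
y = r_b·(sin φ − φ·cos φ) = 107.941792·(0.06338275 − 0.06342527·0.99798929) = 0.009177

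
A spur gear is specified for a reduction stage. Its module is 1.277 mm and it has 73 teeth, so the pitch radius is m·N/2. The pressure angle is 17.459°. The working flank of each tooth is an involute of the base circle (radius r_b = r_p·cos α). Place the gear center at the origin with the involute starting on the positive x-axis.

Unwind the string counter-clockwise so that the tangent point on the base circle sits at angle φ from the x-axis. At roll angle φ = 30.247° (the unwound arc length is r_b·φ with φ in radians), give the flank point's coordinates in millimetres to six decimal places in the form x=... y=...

x=50.233913 y=2.120347

pitch radius r_p = m·N/2 = 1.277·73/2 = 46.610500
base radius r_b = r_p·cos α = 46.610500·cos 17.459° = 44.463242
roll angle φ = 30.247° = 0.52790974 rad
x = r_b·(cos φ + φ·sin φ) = 44.463242·(0.86386188 + 0.52790974·0.50372875) = 50.233913
y = r_b·(sin φ − φ·cos φ) = 44.463242·(0.50372875 − 0.52790974·0.86386188) = 2.120347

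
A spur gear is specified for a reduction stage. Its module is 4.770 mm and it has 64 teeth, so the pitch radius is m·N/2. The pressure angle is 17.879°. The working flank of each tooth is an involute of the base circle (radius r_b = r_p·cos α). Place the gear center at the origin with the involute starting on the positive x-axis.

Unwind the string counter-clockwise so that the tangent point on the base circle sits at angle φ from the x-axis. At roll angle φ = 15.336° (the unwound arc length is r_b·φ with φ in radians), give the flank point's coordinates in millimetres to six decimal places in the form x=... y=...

x=150.379520 y=0.921943

pitch radius r_p = m·N/2 = 4.770·64/2 = 152.640000
base radius r_b = r_p·cos α = 152.640000·cos 17.879° = 145.268555
roll angle φ = 15.336° = 0.26766369 rad
x = r_b·(cos φ + φ·sin φ) = 145.268555·(0.96439143 + 0.26766369·0.26447905) = 150.379520
y = r_b·(sin φ − φ·cos φ) = 145.268555·(0.26447905 − 0.26766369·0.96439143) = 0.921943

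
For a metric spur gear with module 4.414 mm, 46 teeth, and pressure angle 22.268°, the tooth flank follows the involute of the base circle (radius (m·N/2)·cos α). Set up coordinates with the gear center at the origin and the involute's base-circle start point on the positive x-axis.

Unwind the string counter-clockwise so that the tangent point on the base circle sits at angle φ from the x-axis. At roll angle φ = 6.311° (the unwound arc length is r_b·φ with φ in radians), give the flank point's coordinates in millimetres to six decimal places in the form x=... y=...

x=94.518843 y=0.041800

pitch radius r_p = m·N/2 = 4.414·46/2 = 101.522000
base radius r_b = r_p·cos α = 101.522000·cos 22.268° = 93.950642
roll angle φ = 6.311° = 0.11014773 rad
x = r_b·(cos φ + φ·sin φ) = 93.950642·(0.99393987 + 0.11014773·0.10992514) = 94.518843
y = r_b·(sin φ − φ·cos φ) = 93.950642·(0.10992514 − 0.11014773·0.99393987) = 0.041800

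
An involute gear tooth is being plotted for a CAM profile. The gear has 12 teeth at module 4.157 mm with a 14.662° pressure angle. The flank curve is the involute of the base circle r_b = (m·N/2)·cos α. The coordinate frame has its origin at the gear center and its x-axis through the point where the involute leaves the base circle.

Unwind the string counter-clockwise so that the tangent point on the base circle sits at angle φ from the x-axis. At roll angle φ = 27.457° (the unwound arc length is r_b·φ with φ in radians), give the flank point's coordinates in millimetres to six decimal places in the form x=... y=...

x=26.743401 y=0.865002

pitch radius r_p = m·N/2 = 4.157·12/2 = 24.942000
base radius r_b = r_p·cos α = 24.942000·cos 14.662° = 24.129785
roll angle φ = 27.457° = 0.47921505 rad
x = r_b·(cos φ + φ·sin φ) = 24.129785·(0.88735712 + 0.47921505·0.46108279) = 26.743401
y = r_b·(sin φ − φ·cos φ) = 24.129785·(0.46108279 − 0.47921505·0.88735712) = 0.865002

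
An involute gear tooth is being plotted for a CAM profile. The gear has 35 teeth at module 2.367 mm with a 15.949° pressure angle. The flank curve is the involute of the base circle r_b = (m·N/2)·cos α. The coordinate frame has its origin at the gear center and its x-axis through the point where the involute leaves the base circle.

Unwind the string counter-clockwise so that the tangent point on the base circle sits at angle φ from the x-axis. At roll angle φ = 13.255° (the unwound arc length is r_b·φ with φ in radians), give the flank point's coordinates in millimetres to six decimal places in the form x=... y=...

x=40.879585 y=0.163498

pitch radius r_p = m·N/2 = 2.367·35/2 = 41.422500
base radius r_b = r_p·cos α = 41.422500·cos 15.949° = 39.828010
roll angle φ = 13.255° = 0.23134339 rad
x = r_b·(cos φ + φ·sin φ) = 39.828010·(0.97335925 + 0.23134339·0.22928533) = 40.879585
y = r_b·(sin φ − φ·cos φ) = 39.828010·(0.22928533 − 0.23134339·0.97335925) = 0.163498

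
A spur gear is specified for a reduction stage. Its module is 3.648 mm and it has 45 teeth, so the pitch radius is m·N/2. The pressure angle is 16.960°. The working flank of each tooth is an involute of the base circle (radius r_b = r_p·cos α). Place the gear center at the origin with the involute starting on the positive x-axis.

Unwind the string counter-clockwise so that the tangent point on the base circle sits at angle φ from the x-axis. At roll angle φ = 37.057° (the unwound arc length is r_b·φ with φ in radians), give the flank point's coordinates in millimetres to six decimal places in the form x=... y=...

x=93.253191 y=6.788457

pitch radius r_p = m·N/2 = 3.648·45/2 = 82.080000
base radius r_b = r_p·cos α = 82.080000·cos 16.960° = 78.510229
roll angle φ = 37.057° = 0.64676666 rad
x = r_b·(cos φ + φ·sin φ) = 78.510229·(0.79803641 + 0.64676666·0.60260924) = 93.253191
y = r_b·(sin φ − φ·cos φ) = 78.510229·(0.60260924 − 0.64676666·0.79803641) = 6.788457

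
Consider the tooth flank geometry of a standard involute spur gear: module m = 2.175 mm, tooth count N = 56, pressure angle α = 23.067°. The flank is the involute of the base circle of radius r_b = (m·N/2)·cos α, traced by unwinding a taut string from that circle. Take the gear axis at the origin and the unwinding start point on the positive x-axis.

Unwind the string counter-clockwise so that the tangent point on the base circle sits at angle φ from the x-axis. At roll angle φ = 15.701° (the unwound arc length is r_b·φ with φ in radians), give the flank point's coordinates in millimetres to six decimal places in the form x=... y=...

pitch radius r_p = m·N/2 = 2.175·56/2 = 60.900000
base radius r_b = r_p·cos α = 60.900000·cos 23.067° = 56.030881
roll angle φ = 15.701° = 0.27403415 rad
x = r_b·(cos φ + φ·sin φ) = 56.030881·(0.96268702 + 0.27403415·0.27061725) = 58.095361
y = r_b·(sin φ − φ·cos φ) = 56.030881·(0.27061725 − 0.27403415·0.96268702) = 0.381466

x=58.095361 y=0.381466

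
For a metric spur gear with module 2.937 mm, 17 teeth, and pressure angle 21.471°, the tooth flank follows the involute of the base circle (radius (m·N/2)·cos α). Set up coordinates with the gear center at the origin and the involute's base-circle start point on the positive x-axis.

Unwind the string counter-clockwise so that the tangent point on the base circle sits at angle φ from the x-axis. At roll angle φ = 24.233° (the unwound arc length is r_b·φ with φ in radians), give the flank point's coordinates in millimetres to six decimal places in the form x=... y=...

x=25.217940 y=0.575481

pitch radius r_p = m·N/2 = 2.937·17/2 = 24.964500
base radius r_b = r_p·cos α = 24.964500·cos 21.471° = 23.232037
roll angle φ = 24.233° = 0.42294564 rad
x = r_b·(cos φ + φ·sin φ) = 23.232037·(0.91188387 + 0.42294564·0.41044831) = 25.217940
y = r_b·(sin φ − φ·cos φ) = 23.232037·(0.41044831 − 0.42294564·0.91188387) = 0.575481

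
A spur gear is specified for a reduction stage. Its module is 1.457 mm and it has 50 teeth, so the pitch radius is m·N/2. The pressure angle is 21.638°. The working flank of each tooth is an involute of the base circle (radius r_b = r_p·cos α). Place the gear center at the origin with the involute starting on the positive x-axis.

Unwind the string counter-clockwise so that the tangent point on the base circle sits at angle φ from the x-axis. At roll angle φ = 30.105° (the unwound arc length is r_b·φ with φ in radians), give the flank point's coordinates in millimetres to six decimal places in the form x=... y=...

pitch radius r_p = m·N/2 = 1.457·50/2 = 36.425000
base radius r_b = r_p·cos α = 36.425000·cos 21.638° = 33.858208
roll angle φ = 30.105° = 0.52543137 rad
x = r_b·(cos φ + φ·sin φ) = 33.858208·(0.86510765 + 0.52543137·0.50158623) = 38.214296
y = r_b·(sin φ − φ·cos φ) = 33.858208·(0.50158623 − 0.52543137·0.86510765) = 1.592403

x=38.214296 y=1.592403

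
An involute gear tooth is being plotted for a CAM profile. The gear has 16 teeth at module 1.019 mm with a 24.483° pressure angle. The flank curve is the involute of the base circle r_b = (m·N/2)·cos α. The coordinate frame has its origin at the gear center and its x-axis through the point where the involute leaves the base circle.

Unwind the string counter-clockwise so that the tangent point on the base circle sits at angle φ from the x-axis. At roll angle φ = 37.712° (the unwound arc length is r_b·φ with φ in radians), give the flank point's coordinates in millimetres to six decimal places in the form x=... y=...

x=8.856148 y=0.675091

pitch radius r_p = m·N/2 = 1.019·16/2 = 8.152000
base radius r_b = r_p·cos α = 8.152000·cos 24.483° = 7.419007
roll angle φ = 37.712° = 0.65819857 rad
x = r_b·(cos φ + φ·sin φ) = 7.419007·(0.79109544 + 0.65819857·0.61169274) = 8.856148
y = r_b·(sin φ − φ·cos φ) = 7.419007·(0.61169274 − 0.65819857·0.79109544) = 0.675091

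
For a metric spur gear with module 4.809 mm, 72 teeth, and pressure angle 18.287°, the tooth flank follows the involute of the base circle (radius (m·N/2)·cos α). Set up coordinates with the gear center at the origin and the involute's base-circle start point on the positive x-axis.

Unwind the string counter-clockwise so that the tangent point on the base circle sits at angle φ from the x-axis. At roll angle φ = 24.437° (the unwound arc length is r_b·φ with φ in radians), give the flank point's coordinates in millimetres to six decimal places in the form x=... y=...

x=178.658615 y=4.174308

pitch radius r_p = m·N/2 = 4.809·72/2 = 173.124000
base radius r_b = r_p·cos α = 173.124000·cos 18.287° = 164.380666
roll angle φ = 24.437° = 0.42650611 rad
x = r_b·(cos φ + φ·sin φ) = 164.380666·(0.91041670 + 0.42650611·0.41369244) = 178.658615
y = r_b·(sin φ − φ·cos φ) = 164.380666·(0.41369244 − 0.42650611·0.91041670) = 4.174308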